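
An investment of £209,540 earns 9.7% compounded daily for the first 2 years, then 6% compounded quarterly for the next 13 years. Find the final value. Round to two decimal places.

After 2 years at 9.7%: 209,540 × 1.21406499183 ≈ 254,395.1784.
Then 13 years at 6%: 254,395.1784 × 2.16887337277 ≈ 551,750.9286.

£551,750.93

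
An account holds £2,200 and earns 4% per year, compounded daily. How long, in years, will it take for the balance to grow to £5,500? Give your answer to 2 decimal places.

We need (1 + 0.000109589)^(365t) = 2.5, so 365t = ln 2.5 / ln 1.00011 ≈ 8361.6111.
t ≈ 8361.6111/365 = 22.9085 years.

22.91 years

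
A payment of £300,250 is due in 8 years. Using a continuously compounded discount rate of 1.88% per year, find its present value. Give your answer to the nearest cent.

P = A·e^(−rt) = 300,250·e^(−0.1504).
e^(−0.1504) ≈ 0.860363762082, so P ≈ 258,324.2196.

£258,324.22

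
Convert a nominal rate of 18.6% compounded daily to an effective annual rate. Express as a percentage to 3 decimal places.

One year is 365 periods at 0.000509589 each: (1 + 0.000509589)^365 ≈ 1.204365.
EAR = 1.204365 − 1 ≈ 20.43652%.

20.437%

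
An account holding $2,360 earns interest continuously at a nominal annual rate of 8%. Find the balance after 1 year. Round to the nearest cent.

$2,556.56

A = P·e^(rt) = 2,360·e^(0.08·1) = 2,360·e^0.08.
e^0.08 ≈ 1.083287068, so A ≈ 2,556.5575.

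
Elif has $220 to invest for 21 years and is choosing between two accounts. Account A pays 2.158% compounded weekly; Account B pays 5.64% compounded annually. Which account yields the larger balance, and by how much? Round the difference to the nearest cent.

Account A growth factor: (1 + 0.000415)^1092 ≈ 1.57315946; balance ≈ 346.0951.
Account B growth factor: (1 + 0.0564)^21 ≈ 3.16516419; balance ≈ 696.3361.
Account B is larger by 350.2410.

Account B, by $350.24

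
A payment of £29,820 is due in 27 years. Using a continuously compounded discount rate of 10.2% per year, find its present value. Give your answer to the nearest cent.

£1,898.72

P = A·e^(−rt) = 29,820·e^(−2.754).
e^(−2.754) ≈ 0.063672660504, so P ≈ 1,898.7187.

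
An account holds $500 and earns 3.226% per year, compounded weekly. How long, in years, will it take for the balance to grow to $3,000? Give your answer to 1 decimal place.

55.6 years

We need (1 + 0.000620385)^(52t) = 6, so 52t = ln 6 / ln 1.00062 ≈ 2889.0388.
t ≈ 2889.0388/52 = 55.5584 years.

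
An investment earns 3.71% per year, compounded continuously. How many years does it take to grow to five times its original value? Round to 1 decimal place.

43.4 years

e^(0.0371t) = 5, so 0.0371t = ln 5 ≈ 1.6094.
t ≈ 1.6094/0.0371 ≈ 43.3811.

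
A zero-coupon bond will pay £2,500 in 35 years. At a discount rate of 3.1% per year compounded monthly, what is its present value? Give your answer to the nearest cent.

Growth factor = (1 + 0.031/12)^420 ≈ 2.955302311.
P = 2,500/2.955302311 ≈ 845.9371.

£845.94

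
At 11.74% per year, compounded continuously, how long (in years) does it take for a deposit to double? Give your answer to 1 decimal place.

e^(0.1174t) = 2, so 0.1174t = ln 2 ≈ 0.69315.
t ≈ 0.69315/0.1174 ≈ 5.9041.

5.9 years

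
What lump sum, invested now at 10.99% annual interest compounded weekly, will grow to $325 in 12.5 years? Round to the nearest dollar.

Growth factor = (1 + 0.1099/52)^650 ≈ 3.94441383.
P = 325/3.94441383 ≈ 82.3950.

$82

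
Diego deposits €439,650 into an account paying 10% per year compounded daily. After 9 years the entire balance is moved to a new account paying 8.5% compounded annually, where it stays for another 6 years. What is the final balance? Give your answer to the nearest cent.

€1,763,993.61

Phase 1: 439,650·(1 + 0.1/365)^3285 ≈ 1,081,231.2215.
Phase 2: 1,081,231.2215·(1 + 0.085)^6 ≈ 1,763,993.6074.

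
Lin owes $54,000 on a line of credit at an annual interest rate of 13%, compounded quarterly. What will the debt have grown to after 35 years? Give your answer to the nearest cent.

$4,753,376.40

Growth factor = (1 + 0.0325)^140 ≈ 88.02548892618.
A ≈ 54,000 × 88.02548892618 ≈ 4,753,376.4020.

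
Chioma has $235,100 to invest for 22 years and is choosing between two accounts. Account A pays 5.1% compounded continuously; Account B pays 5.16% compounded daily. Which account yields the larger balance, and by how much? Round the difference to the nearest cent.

Account B, by $9,534.75

Account A growth factor: e^(0.051·22) = e^1.122 ≈ 3.0709900455; balance ≈ 721,989.7597.
Account B growth factor: (1 + 0.0516/365)^8030 ≈ 3.11154617812; balance ≈ 731,524.5065.
Account B is larger by 9,534.7468.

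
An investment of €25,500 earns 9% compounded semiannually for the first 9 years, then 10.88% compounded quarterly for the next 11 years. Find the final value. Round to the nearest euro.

After 9 years at 9%: 25,500 × 2.20847876636 ≈ 56,316.2085.
Then 11 years at 10.88%: 56,316.2085 × 3.2570203487 ≈ 183,423.0372.

€183,423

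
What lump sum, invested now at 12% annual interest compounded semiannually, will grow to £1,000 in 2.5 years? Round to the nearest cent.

Periodic rate = 12%/2 = 0.06; 5 periods.
P = 1,000/(1 + 0.06)^5 ≈ 1,000/1.33822558 ≈ 747.2582.

£747.26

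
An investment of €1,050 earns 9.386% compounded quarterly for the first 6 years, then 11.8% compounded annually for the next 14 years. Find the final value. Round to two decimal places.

€8,732.26

After 6 years at 9.386%: 1,050 × 1.744825062 ≈ 1,832.0663.
Then 14 years at 11.8%: 1,832.0663 × 4.766342533 ≈ 8,732.2556.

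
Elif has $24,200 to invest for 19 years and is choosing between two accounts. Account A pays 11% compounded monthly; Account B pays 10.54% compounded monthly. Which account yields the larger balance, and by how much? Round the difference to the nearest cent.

Account A, by $16,080.99

Account A growth factor: (1 + 0.11/12)^228 ≈ 8.00830375836; balance ≈ 193,800.9510.
Account B growth factor: (1 + 0.1054/12)^228 ≈ 7.34379992495; balance ≈ 177,719.9582.
Account A is larger by 16,080.9928.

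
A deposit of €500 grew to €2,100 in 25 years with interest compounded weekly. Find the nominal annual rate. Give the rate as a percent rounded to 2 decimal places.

5.74%

(1 + r/52)^1300 = 2,100/500 = 4.2.
1 + r/52 = 4.2^(1/1300) ≈ 1.001105, so r/52 ≈ 0.00110452.
r ≈ 52·0.00110452 = 5.74351%.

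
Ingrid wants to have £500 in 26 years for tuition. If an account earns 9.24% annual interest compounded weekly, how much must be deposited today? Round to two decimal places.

£45.35

Growth factor = (1 + 0.0924/52)^1352 ≈ 11.0261319.
P = 500/11.0261319 ≈ 45.3468.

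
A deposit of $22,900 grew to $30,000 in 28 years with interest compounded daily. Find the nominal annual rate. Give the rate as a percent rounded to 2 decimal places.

0.96%

(1 + r/365)^10220 = 30,000/22,900 = 1.31004.
1 + r/365 = 1.31004^(1/10220) ≈ 1.000026, so r/365 ≈ 0.0000264251.
r ≈ 365·0.0000264251 = 0.96451%.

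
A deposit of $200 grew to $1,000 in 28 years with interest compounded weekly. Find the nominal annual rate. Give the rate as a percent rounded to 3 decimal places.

(1 + r/52)^1456 = 1,000/200 = 5.
1 + r/52 = 5^(1/1456) ≈ 1.001106, so r/52 ≈ 0.00110599.
r ≈ 52·0.00110599 = 5.75117%.

5.751%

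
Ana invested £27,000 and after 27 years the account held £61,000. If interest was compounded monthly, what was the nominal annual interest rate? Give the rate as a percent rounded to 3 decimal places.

The 324-period growth factor is 61,000/27,000 = 2.25926.
r/12 = 2.25926^(1/324) − 1 ≈ 0.00251871, so r ≈ 12·0.00251871 = 3.02246%.

3.022%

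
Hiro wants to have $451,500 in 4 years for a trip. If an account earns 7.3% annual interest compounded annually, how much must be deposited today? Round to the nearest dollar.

Growth factor = (1 + 0.073)^4 ≈ 1.32555846624.
P = 451,500/1.32555846624 ≈ 340,611.1548.

$340,611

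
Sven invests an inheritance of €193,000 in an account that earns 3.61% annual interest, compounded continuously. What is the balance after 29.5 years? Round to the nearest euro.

€559,834

A = P·e^(rt) = 193,000·e^(0.0361·29.5) = 193,000·e^1.06495.
e^1.06495 ≈ 2.90069394574, so A ≈ 559,833.9315.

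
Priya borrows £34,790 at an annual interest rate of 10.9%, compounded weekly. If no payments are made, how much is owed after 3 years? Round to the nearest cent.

Growth factor = (1 + 0.109/52)^156 ≈ 1.3863269353.
A ≈ 34,790 × 1.3863269353 ≈ 48,230.3141.

£48,230.31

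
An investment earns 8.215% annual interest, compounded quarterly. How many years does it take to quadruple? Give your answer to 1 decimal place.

17.0 years

(1 + 0.0205375)^(4t) = 4.
4t = ln 4 / ln(1 + 0.0205375) ≈ 1.3863/0.0203294 ≈ 68.1914.
t ≈ 17.0479.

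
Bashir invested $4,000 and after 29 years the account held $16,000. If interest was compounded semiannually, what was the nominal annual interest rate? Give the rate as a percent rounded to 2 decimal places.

(1 + r/2)^58 = 16,000/4,000 = 4.
1 + r/2 = 4^(1/58) ≈ 1.02419, so r/2 ≈ 0.0241896.
r ≈ 2·0.0241896 = 4.83791%.

4.84%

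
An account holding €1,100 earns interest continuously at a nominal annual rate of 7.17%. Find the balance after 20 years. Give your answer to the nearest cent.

€4,614.99

A = P·e^(rt) = 1,100·e^(0.0717·20) = 1,100·e^1.434.
e^1.434 ≈ 4.195447463, so A ≈ 4,614.9922.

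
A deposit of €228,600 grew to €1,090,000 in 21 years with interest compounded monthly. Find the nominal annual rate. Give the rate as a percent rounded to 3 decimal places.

The 252-period growth factor is 1,090,000/228,600 = 4.76815.
r/12 = 4.76815^(1/252) − 1 ≈ 0.0062175, so r ≈ 12·0.0062175 = 7.46100%.

7.461%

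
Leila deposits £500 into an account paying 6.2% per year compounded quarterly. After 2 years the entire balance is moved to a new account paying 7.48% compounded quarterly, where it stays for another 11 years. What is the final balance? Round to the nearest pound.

After 2 years at 6.2%: 500 × 1.130939628 ≈ 565.4698.
Then 11 years at 7.48%: 565.4698 × 2.259630723 ≈ 1,277.7530.

£1,278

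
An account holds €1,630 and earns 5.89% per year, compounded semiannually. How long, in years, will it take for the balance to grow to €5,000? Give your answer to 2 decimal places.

19.31 years

(1 + 0.02945)^(2t) = 5,000/1,630 = 3.0675.
2t·ln(1 + 0.02945) = ln(3.0675); 2t = 1.1209/0.0290247 ≈ 38.6174.
t ≈ 19.3087 years.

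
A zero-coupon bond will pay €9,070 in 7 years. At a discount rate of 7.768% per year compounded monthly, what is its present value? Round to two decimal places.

Periodic rate = 7.768%/12 = 0.00647333; 84 periods.
P = 9,070/(1 + 0.07768/12)^84 ≈ 9,070/1.719455359 ≈ 5,274.9261.

€5,274.93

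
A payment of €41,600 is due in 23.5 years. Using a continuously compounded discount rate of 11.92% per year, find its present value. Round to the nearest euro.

€2,527

P = A·e^(−rt) = 41,600·e^(−2.8012).
e^(−2.8012) ≈ 0.060737134316, so P ≈ 2,526.6648.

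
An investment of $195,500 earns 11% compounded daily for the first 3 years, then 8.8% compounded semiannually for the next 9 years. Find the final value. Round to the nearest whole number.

After 3 years at 11%: 195,500 × 1.39089897676 ≈ 271,920.7500.
Then 9 years at 8.8%: 271,920.7500 × 2.17074583288 ≈ 590,270.8348.

$590,271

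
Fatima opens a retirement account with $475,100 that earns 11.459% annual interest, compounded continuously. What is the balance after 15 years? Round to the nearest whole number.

$2,650,160

A = P·e^(rt) = 475,100·e^(0.11459·15) = 475,100·e^1.71885.
e^1.71885 ≈ 5.578109947896, so A ≈ 2,650,160.0362.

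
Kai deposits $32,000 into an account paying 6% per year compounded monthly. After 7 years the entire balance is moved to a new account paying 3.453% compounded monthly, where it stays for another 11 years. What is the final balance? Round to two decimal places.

$71,091.94

After 7 years at 6%: 32,000 × 1.5203696361 ≈ 48,651.8284.
Then 11 years at 3.453%: 48,651.8284 × 1.461238795 ≈ 71,091.9390.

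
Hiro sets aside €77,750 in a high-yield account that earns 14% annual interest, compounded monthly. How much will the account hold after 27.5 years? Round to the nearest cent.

€3,573,187.66

Growth factor = (1 + 0.14/12)^330 ≈ 45.95739760364.
A ≈ 77,750 × 45.95739760364 ≈ 3,573,187.6637.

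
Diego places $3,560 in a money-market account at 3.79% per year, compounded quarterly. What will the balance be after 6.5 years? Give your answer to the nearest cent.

Growth factor = (1 + 0.009475)^26 ≈ 1.277864387.
A ≈ 3,560 × 1.277864387 ≈ 4,549.1972.

$4,549.20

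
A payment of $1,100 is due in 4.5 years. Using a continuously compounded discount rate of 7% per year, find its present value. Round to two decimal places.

$802.77

P = A·e^(−rt) = 1,100·e^(−0.315).
e^(−0.315) ≈ 0.7297888743, so P ≈ 802.7678.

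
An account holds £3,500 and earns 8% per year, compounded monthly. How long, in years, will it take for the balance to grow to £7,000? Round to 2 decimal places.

8.69 years

(1 + 0.00666667)^(12t) = 7,000/3,500 = 2.
12t·ln(1 + 0.00666667) = ln(2); 12t = 0.69315/0.00664454 ≈ 104.3183.
t ≈ 8.6932 years.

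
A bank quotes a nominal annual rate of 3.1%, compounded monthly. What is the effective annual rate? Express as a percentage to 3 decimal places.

EAR = (1 + 3.1%/12)^12 − 1 = (1 + 0.00258333)^12 − 1.
(1 + 0.00258333)^12 ≈ 1.031444, so EAR ≈ 3.14443%.

3.144%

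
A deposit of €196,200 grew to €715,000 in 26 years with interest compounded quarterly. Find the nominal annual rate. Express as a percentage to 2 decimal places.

The 104-period growth factor is 715,000/196,200 = 3.64424.
r/4 = 3.64424^(1/104) − 1 ≈ 0.0125117, so r ≈ 4·0.0125117 = 5.00470%.

5.00%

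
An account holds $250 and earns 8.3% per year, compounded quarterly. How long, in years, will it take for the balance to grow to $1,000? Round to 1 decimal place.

We need (1 + 0.02075)^(4t) = 4, so 4t = ln 4 / ln 1.02075 ≈ 67.5001.
t ≈ 67.5001/4 = 16.8750 years.

16.9 years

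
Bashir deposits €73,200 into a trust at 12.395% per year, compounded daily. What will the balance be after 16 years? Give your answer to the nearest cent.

€531,689.02

Periodic rate = 12.395%/365 = 0.000339589; periods = 365·16 = 5840.
A = 73,200·(1 + 0.12395/365)^5840 ≈ 73,200·7.2635111378 ≈ 531,689.0153.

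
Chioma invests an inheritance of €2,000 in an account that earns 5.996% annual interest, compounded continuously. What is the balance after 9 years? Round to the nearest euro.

A = P·e^(rt) = 2,000·e^(0.05996·9) = 2,000·e^0.53964.
e^0.53964 ≈ 1.715389211, so A ≈ 3,430.7784.

€3,431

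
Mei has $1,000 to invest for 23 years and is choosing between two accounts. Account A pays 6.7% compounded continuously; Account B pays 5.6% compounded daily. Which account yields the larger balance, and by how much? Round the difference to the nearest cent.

Account A growth factor: e^(0.067·23) = e^1.541 ≈ 4.669257194; balance ≈ 4,669.2572.
Account B growth factor: (1 + 0.056/365)^8395 ≈ 3.625170076; balance ≈ 3,625.1701.
Account A is larger by 1,044.0871.

Account A, by $1,044.09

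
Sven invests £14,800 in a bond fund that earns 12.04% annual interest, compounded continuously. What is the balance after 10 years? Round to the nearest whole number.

A = P·e^(rt) = 14,800·e^(0.1204·10) = 14,800·e^1.204.
e^1.204 ≈ 3.3334239868, so A ≈ 49,334.6750.

£49,335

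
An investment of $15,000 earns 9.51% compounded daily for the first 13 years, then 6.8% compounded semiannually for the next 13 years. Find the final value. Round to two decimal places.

After 13 years at 9.51%: 15,000 × 3.44229696265 ≈ 51,634.4544.
Then 13 years at 6.8%: 51,634.4544 × 2.38525056672 ≈ 123,161.1117.

$123,161.11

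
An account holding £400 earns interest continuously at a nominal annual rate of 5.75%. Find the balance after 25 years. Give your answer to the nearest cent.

A = P·e^(rt) = 400·e^(0.0575·25) = 400·e^1.4375.
e^1.4375 ≈ 4.210157256, so A ≈ 1,684.0629.

£1,684.06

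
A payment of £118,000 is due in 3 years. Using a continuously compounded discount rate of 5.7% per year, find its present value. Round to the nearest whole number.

£99,453

P = A·e^(−rt) = 118,000·e^(−0.171).
e^(−0.171) ≈ 0.842821573472, so P ≈ 99,452.9457.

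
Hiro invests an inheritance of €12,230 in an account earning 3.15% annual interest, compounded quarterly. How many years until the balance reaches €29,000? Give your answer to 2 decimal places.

27.52 years

We need (1 + 0.007875)^(4t) = 2.3712, so 4t = ln 2.3712 / ln 1.007875 ≈ 110.0697.
t ≈ 110.0697/4 = 27.5174 years.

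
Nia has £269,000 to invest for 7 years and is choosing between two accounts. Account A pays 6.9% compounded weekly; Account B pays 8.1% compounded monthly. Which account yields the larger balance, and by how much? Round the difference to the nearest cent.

Account A growth factor: (1 + 0.069/52)^364 ≈ 1.62041101702; balance ≈ 435,890.5636.
Account B growth factor: (1 + 0.00675)^84 ≈ 1.75961483782; balance ≈ 473,336.3914.
Account B is larger by 37,445.8278.

Account B, by £37,445.83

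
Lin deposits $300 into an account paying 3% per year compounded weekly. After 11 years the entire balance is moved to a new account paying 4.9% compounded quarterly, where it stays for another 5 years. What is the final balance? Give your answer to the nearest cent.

$532.30

Phase 1: 300·(1 + 0.03/52)^572 ≈ 417.2507.
Phase 2: 417.2507·(1 + 0.01225)^20 ≈ 532.2955.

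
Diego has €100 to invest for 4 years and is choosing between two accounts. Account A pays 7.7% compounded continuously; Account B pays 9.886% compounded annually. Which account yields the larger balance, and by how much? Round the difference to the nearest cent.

Account B, by €9.73

Account A growth factor: e^(0.077·4) = e^0.308 ≈ 1.36070099; balance ≈ 136.0701.
Account B growth factor: (1 + 0.09886)^4 ≈ 1.45804007; balance ≈ 145.8040.
Account B is larger by 9.7339.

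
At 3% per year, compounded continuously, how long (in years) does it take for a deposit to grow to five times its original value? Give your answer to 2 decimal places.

53.65 years

e^(0.03t) = 5, so 0.03t = ln 5 ≈ 1.6094.
t ≈ 1.6094/0.03 ≈ 53.6479.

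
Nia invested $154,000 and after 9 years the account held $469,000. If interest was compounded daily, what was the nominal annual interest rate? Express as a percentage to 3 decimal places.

(1 + r/365)^3285 = 469,000/154,000 = 3.04545.
1 + r/365 = 3.04545^(1/3285) ≈ 1.000339, so r/365 ≈ 0.000339068.
r ≈ 365·0.000339068 = 12.37599%.

12.376%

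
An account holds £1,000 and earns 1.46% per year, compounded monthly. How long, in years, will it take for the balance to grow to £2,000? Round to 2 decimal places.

We need (1 + 0.00121667)^(12t) = 2, so 12t = ln 2 / ln 1.001217 ≈ 570.0565.
t ≈ 570.0565/12 = 47.5047 years.

47.50 years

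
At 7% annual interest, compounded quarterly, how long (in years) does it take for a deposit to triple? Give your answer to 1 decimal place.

15.8 years

(1 + 0.0175)^(4t) = 3.
4t = ln 3 / ln(1 + 0.0175) ≈ 1.0986/0.0173486 ≈ 63.3256.
t ≈ 15.8314.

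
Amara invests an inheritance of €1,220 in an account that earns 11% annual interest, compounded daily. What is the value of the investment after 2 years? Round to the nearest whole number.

€1,520

Periodic rate = 11%/365 = 0.00030137; periods = 365·2 = 730.
A = 1,220·(1 + 0.11/365)^730 ≈ 1,220·1.246035431 ≈ 1,520.1632.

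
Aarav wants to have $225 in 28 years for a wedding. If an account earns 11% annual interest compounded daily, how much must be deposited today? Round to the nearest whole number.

Growth factor = (1 + 0.11/365)^10220 ≈ 21.7483085.
P = 225/21.7483085 ≈ 10.3456.

$10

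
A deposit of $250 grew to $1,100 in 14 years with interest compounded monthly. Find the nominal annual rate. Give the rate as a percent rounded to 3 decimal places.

10.630%

(1 + r/12)^168 = 1,100/250 = 4.4.
1 + r/12 = 4.4^(1/168) ≈ 1.008858, so r/12 ≈ 0.00885808.
r ≈ 12·0.00885808 = 10.62969%.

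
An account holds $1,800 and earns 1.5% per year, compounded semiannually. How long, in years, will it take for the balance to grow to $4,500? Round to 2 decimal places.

61.31 years

We need (1 + 0.0075)^(2t) = 2.5, so 2t = ln 2.5 / ln 1.0075 ≈ 122.6297.
t ≈ 122.6297/2 = 61.3148 years.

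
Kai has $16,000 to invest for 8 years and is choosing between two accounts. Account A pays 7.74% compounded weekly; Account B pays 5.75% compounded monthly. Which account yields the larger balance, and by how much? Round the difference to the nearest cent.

Account A, by $4,388.03

A: (1 + 0.0774/52)^416 ≈ 1.8565865789, so 16,000 × 1.8565865789 ≈ 29,705.3853.
B: (1 + 0.0575/12)^96 ≈ 1.5823347158, so 16,000 × 1.5823347158 ≈ 25,317.3555.
Difference ≈ 4,388.0298 in favor of A.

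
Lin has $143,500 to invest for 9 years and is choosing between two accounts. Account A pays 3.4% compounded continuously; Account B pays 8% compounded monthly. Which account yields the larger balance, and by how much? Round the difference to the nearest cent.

Account A growth factor: e^(0.034·9) = e^0.306 ≈ 1.35798230655; balance ≈ 194,870.4610.
Account B growth factor: (1 + 0.08/12)^108 ≈ 2.04953023579; balance ≈ 294,107.5888.
Account B is larger by 99,237.1278.

Account B, by $99,237.13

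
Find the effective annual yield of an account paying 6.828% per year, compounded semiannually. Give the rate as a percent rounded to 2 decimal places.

EAR = (1 + 6.828%/2)^2 − 1 = (1 + 0.03414)^2 − 1.
(1 + 0.03414)^2 ≈ 1.069446, so EAR ≈ 6.94455%.

6.94%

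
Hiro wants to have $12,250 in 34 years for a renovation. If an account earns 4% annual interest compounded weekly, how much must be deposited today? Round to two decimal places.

$3,145.74

Periodic rate = 4%/52 = 0.000769231; 1768 periods.
P = 12,250/(1 + 0.04/52)^1768 ≈ 12,250/3.8941568699 ≈ 3,145.7387.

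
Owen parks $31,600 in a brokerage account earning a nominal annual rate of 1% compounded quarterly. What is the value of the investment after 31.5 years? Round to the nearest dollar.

Growth factor = (1 + 0.0025)^126 ≈ 1.3697207748.
A ≈ 31,600 × 1.3697207748 ≈ 43,283.1765.

$43,283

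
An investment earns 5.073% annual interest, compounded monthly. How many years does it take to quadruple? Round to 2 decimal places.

27.38 years

(1 + 0.0042275)^(12t) = 4.
12t = ln 4 / ln(1 + 0.0042275) ≈ 1.3863/0.00421859 ≈ 328.6156.
t ≈ 27.3846.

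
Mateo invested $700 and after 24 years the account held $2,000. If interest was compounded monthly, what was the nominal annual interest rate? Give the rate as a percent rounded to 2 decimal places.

4.38%

(1 + r/12)^288 = 2,000/700 = 2.85714.
1 + r/12 = 2.85714^(1/288) ≈ 1.003652, so r/12 ≈ 0.00365187.
r ≈ 12·0.00365187 = 4.38224%.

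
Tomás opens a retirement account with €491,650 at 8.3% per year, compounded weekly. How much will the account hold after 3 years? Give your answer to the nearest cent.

€630,534.94

Periodic rate = 8.3%/52 = 0.00159615; periods = 52·3 = 156.
A = 491,650·(1 + 0.083/52)^156 ≈ 491,650·1.28248742129 ≈ 630,534.9407.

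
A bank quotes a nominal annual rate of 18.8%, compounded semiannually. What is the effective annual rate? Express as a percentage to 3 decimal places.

One year is 2 periods at 0.094 each: (1 + 0.094)^2 ≈ 1.196836.
EAR = 1.196836 − 1 ≈ 19.68360%.

19.684%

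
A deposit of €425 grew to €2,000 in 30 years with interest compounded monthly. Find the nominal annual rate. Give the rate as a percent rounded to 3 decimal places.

The 360-period growth factor is 2,000/425 = 4.70588.
r/12 = 4.70588^(1/360) − 1 ≈ 0.00431153, so r ≈ 12·0.00431153 = 5.17383%.

5.174%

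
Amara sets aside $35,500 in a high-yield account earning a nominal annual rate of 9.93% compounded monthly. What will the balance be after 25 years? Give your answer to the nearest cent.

Periodic rate = 9.93%/12 = 0.008275; periods = 12·25 = 300.
A = 35,500·(1 + 0.008275)^300 ≈ 35,500·11.8494916802 ≈ 420,656.9546.

$420,656.95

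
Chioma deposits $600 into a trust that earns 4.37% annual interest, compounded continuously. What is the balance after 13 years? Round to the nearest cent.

A = P·e^(rt) = 600·e^(0.0437·13) = 600·e^0.5681.
e^0.5681 ≈ 1.764910534, so A ≈ 1,058.9463.

$1,058.95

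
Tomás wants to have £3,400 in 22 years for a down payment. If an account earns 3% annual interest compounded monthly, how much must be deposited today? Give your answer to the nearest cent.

Periodic rate = 3%/12 = 0.0025; 264 periods.
P = 3,400/(1 + 0.0025)^264 ≈ 3,400/1.933199442 ≈ 1,758.7425.

£1,758.74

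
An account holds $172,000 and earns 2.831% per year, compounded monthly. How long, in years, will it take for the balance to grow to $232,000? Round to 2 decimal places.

(1 + 0.00235917)^(12t) = 232,000/172,000 = 1.3488.
12t·ln(1 + 0.00235917) = ln(1.3488); 12t = 0.29924/0.00235639 ≈ 126.9922.
t ≈ 10.5827 years.

10.58 years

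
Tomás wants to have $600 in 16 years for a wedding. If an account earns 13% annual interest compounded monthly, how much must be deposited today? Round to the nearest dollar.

$76

Periodic rate = 13%/12 = 0.0108333; 192 periods.
P = 600/(1 + 0.13/12)^192 ≈ 600/7.91543023 ≈ 75.8013.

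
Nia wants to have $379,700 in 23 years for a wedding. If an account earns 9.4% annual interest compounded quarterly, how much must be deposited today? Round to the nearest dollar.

$44,808

Growth factor = (1 + 0.0235)^92 ≈ 8.47387247372.
P = 379,700/8.47387247372 ≈ 44,808.3212.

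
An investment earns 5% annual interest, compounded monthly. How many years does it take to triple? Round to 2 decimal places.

22.02 years

(1 + 0.00416667)^(12t) = 3.
12t = ln 3 / ln(1 + 0.00416667) ≈ 1.0986/0.00415801 ≈ 264.2159.
t ≈ 22.0180.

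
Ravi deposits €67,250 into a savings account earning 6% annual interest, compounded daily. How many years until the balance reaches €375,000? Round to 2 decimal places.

28.64 years

We need (1 + 0.000164384)^(365t) = 5.5762, so 365t = ln 5.5762 / ln 1.000164 ≈ 10455.1224.
t ≈ 10455.1224/365 = 28.6442 years.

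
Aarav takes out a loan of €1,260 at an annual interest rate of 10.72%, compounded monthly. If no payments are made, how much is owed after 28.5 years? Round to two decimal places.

€26,383.69

Periodic rate = 10.72%/12 = 0.00893333; periods = 12·28.5 = 342.
A = 1,260·(1 + 0.1072/12)^342 ≈ 1,260·20.939433931 ≈ 26,383.6868.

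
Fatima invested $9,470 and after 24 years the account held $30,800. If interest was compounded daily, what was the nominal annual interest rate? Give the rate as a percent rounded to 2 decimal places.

4.91%

The 8760-period growth factor is 30,800/9,470 = 3.25238.
r/365 = 3.25238^(1/8760) − 1 ≈ 0.000134642, so r ≈ 365·0.000134642 = 4.91444%.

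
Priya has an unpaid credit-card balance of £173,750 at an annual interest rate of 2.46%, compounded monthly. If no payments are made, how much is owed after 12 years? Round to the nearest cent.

£233,344.36

Periodic rate = 2.46%/12 = 0.00205; periods = 12·12 = 144.
A = 173,750·(1 + 0.00205)^144 ≈ 173,750·1.34298914236 ≈ 233,344.3635.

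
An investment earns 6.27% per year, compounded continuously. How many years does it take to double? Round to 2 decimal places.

11.05 years

e^(0.0627t) = 2, so 0.0627t = ln 2 ≈ 0.69315.
t ≈ 0.69315/0.0627 ≈ 11.0550.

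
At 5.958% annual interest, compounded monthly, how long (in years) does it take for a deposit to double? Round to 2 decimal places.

11.66 years

(1 + 0.004965)^(12t) = 2.
12t = ln 2 / ln(1 + 0.004965) ≈ 0.69315/0.00495272 ≈ 139.9530.
t ≈ 11.6627.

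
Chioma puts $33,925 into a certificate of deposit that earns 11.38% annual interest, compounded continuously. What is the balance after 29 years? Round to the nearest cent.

$919,980.25

A = P·e^(rt) = 33,925·e^(0.1138·29) = 33,925·e^3.3002.
e^3.3002 ≈ 27.1180619907, so A ≈ 919,980.2530.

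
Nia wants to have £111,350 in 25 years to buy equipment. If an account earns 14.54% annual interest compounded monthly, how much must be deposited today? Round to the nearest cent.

£3,002.74

Periodic rate = 14.54%/12 = 0.0121167; 300 periods.
P = 111,350/(1 + 0.1454/12)^300 ≈ 111,350/37.0828369414 ≈ 3,002.7368.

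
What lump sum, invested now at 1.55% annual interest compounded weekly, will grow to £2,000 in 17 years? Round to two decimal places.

£1,536.78

Growth factor = (1 + 0.0155/52)^884 ≈ 1.301426195.
P = 2,000/1.301426195 ≈ 1,536.7756.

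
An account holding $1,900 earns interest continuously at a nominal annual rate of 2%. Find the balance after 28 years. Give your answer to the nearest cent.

$3,326.28

A = P·e^(rt) = 1,900·e^(0.02·28) = 1,900·e^0.56.
e^0.56 ≈ 1.7506725, so A ≈ 3,326.2778.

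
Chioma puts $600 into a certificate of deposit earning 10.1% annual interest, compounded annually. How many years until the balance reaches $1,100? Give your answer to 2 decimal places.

6.30 years

(1 + 0.101)^t = 1,100/600 = 1.8333.
t·ln(1 + 0.101) = ln(1.8333); t = 0.60614/0.0962189 ≈ 6.2996.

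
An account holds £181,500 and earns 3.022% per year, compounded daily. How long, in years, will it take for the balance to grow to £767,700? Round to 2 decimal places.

(1 + 0.0000827945)^(365t) = 767,700/181,500 = 4.2298.
365t·ln(1 + 0.0000827945) = ln(4.2298); 365t = 1.4421/8.27911e-05 ≈ 17419.0643.
t ≈ 47.7235 years.

47.72 years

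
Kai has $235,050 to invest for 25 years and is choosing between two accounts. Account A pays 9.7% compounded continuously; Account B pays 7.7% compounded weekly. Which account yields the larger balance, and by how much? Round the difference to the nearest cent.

Account A growth factor: e^(0.097·25) = e^2.425 ≈ 11.30222941928; balance ≈ 2,656,589.0250.
Account B growth factor: (1 + 0.077/52)^1300 ≈ 6.8453950109; balance ≈ 1,609,010.0973.
Account A is larger by 1,047,578.9277.

Account A, by $1,047,578.93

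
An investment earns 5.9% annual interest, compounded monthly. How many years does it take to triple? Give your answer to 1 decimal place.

18.7 years

(1 + 0.00491667)^(12t) = 3.
12t = ln 3 / ln(1 + 0.00491667) ≈ 1.0986/0.00490462 ≈ 223.9954.
t ≈ 18.6663.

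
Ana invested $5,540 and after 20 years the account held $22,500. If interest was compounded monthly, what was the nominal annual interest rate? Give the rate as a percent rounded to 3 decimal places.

The 240-period growth factor is 22,500/5,540 = 4.06137.
r/12 = 4.06137^(1/240) − 1 ≈ 0.00585675, so r ≈ 12·0.00585675 = 7.02810%.

7.028%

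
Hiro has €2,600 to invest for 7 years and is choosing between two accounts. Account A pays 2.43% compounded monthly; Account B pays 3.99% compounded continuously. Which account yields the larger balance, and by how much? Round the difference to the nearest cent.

Account B, by €356.16

A: (1 + 0.002025)^84 ≈ 1.185219519, so 2,600 × 1.185219519 ≈ 3,081.5708.
B: e^(0.0399·7) = e^0.2793 ≈ 1.322203946, so 2,600 × 1.322203946 ≈ 3,437.7303.
Difference ≈ 356.1595 in favor of B.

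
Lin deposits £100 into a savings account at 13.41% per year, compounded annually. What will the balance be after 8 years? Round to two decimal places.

Annual rate = 13.41% = 0.1341; years = 8.
A = 100·(1 + 0.1341)^8 ≈ 100·2.73659673 ≈ 273.6597.

£273.66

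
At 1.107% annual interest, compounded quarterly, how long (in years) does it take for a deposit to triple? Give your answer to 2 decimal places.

99.38 years

(1 + 0.0027675)^(4t) = 3.
4t = ln 3 / ln(1 + 0.0027675) ≈ 1.0986/0.00276368 ≈ 397.5183.
t ≈ 99.3796.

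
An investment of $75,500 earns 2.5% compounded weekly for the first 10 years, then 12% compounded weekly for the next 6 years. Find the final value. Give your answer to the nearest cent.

$198,987.71

After 10 years at 2.5%: 75,500 × 1.28394827874 ≈ 96,938.0950.
Then 6 years at 12%: 96,938.0950 × 2.05272977858 ≈ 198,987.7144.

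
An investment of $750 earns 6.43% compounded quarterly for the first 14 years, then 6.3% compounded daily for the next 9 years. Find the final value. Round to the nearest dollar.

$3,229

Phase 1: 750·(1 + 0.016075)^56 ≈ 1,831.9101.
Phase 2: 1,831.9101·(1 + 0.063/365)^3285 ≈ 3,229.4449.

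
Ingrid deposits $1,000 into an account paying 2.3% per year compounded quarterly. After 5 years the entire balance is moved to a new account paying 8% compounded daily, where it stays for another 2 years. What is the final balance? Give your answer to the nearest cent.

$1,316.07

After 5 years at 2.3%: 1,000 × 1.121503995 ≈ 1,121.5040.
Then 2 years at 8%: 1,121.5040 × 1.173490298 ≈ 1,316.0741.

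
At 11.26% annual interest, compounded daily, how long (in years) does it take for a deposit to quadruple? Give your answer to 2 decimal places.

(1 + 0.000308493)^(365t) = 4.
365t = ln 4 / ln(1 + 0.000308493) ≈ 1.3863/0.000308446 ≈ 4494.4537.
t ≈ 12.3136.

12.31 years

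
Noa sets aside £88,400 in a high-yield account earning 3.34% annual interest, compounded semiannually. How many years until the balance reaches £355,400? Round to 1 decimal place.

(1 + 0.0167)^(2t) = 355,400/88,400 = 4.0204.
2t·ln(1 + 0.0167) = ln(4.0204); 2t = 1.3914/0.0165621 ≈ 84.0095.
t ≈ 42.0047 years.

42.0 years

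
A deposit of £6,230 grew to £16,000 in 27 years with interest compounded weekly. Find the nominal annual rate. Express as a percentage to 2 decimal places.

3.49%

(1 + r/52)^1404 = 16,000/6,230 = 2.56822.
1 + r/52 = 2.56822^(1/1404) ≈ 1.000672, so r/52 ≈ 0.000672029.
r ≈ 52·0.000672029 = 3.49455%.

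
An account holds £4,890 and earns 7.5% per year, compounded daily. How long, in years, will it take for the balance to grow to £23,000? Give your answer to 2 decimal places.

20.65 years

(1 + 0.000205479)^(365t) = 23,000/4,890 = 4.7035.
365t·ln(1 + 0.000205479) = ln(4.7035); 365t = 1.5483/0.000205458 ≈ 7535.8434.
t ≈ 20.6461 years.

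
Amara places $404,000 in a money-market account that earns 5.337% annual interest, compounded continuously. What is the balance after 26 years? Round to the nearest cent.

A = P·e^(rt) = 404,000·e^(0.05337·26) = 404,000·e^1.38762.
e^1.38762 ≈ 4.005306071711, so A ≈ 1,618,143.6530.

$1,618,143.65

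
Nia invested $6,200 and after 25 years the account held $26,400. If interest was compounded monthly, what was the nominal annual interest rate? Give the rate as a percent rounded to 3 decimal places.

5.809%

The 300-period growth factor is 26,400/6,200 = 4.25806.
r/12 = 4.25806^(1/300) − 1 ≈ 0.00484106, so r ≈ 12·0.00484106 = 5.80928%.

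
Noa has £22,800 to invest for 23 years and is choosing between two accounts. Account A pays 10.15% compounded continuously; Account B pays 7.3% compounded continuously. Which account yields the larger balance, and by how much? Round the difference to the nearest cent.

A: e^(0.1015·23) = e^2.3345 ≈ 10.3242964904, so 22,800 × 10.3242964904 ≈ 235,393.9600.
B: e^(0.073·23) = e^1.679 ≈ 5.36019309703, so 22,800 × 5.36019309703 ≈ 122,212.4026.
Difference ≈ 113,181.5574 in favor of A.

Account A, by £113,181.56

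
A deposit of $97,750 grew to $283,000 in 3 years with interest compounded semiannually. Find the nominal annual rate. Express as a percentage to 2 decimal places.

The 6-period growth factor is 283,000/97,750 = 2.89514.
r/2 = 2.89514^(1/6) − 1 ≈ 0.193837, so r ≈ 2·0.193837 = 38.76735%.

38.77%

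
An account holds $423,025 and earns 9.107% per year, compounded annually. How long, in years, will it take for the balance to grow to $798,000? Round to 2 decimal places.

(1 + 0.09107)^t = 798,000/423,025 = 1.8864.
t·ln(1 + 0.09107) = ln(1.8864); t = 0.63468/0.0871589 ≈ 7.2818.

7.28 years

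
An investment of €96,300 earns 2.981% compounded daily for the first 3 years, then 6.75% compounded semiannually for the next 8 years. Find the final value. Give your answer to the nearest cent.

After 3 years at 2.981%: 96,300 × 1.09354678873 ≈ 105,308.5558.
Then 8 years at 6.75%: 105,308.5558 × 1.70078086455 ≈ 179,106.7765.

€179,106.78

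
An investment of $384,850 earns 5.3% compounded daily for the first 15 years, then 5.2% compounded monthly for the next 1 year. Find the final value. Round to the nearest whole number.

$897,563

After 15 years at 5.3%: 384,850 × 2.21431319715 ≈ 852,178.4339.
Then 1 years at 5.2%: 852,178.4339 × 1.05325741057 ≈ 897,563.2507.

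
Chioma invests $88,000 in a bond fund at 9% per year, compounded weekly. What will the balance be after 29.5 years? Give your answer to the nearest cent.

$1,248,929.25

Growth factor = (1 + 0.09/52)^1534 ≈ 14.19237788002.
A ≈ 88,000 × 14.19237788002 ≈ 1,248,929.2534.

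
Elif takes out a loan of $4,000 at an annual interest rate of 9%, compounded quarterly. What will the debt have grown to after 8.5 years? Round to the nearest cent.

Growth factor = (1 + 0.0225)^34 ≈ 2.130849452.
A ≈ 4,000 × 2.130849452 ≈ 8,523.3978.

$8,523.40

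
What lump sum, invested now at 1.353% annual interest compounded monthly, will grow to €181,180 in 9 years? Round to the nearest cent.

Growth factor = (1 + 0.0011275)^108 ≈ 1.12941681177.
P = 181,180/1.12941681177 ≈ 160,419.0748.

€160,419.07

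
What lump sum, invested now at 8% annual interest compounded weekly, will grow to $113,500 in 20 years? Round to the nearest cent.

$22,943.45

Periodic rate = 8%/52 = 0.00153846; 1040 periods.
P = 113,500/(1 + 0.08/52)^1040 ≈ 113,500/4.94694637182 ≈ 22,943.4466.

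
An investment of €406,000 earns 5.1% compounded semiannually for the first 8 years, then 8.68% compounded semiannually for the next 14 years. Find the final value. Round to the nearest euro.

After 8 years at 5.1%: 406,000 × 1.496134491856 ≈ 607,430.6037.
Then 14 years at 8.68%: 607,430.6037 × 3.285665191262 ≈ 1,995,813.5907.

€1,995,814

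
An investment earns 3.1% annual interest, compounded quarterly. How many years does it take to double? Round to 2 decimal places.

(1 + 0.00775)^(4t) = 2.
4t = ln 2 / ln(1 + 0.00775) ≈ 0.69315/0.00772012 ≈ 89.7845.
t ≈ 22.4461.

22.45 years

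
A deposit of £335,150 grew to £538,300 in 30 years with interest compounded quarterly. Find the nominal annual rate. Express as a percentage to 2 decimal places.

The 120-period growth factor is 538,300/335,150 = 1.60615.
r/4 = 1.60615^(1/120) − 1 ≈ 0.00395645, so r ≈ 4·0.00395645 = 1.58258%.

1.58%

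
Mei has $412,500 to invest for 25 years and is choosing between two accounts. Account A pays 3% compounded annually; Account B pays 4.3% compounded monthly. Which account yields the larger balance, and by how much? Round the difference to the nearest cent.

A: (1 + 0.03)^25 ≈ 2.09377792965, so 412,500 × 2.09377792965 ≈ 863,683.3960.
B: (1 + 0.043/12)^300 ≈ 2.924368462463, so 412,500 × 2.924368462463 ≈ 1,206,301.9908.
Difference ≈ 342,618.5948 in favor of B.

Account B, by $342,618.59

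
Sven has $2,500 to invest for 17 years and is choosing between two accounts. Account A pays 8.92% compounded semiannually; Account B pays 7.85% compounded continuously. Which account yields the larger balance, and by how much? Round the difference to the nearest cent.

A: (1 + 0.0446)^34 ≈ 4.4086003524, so 2,500 × 4.4086003524 ≈ 11,021.5009.
B: e^(0.0785·17) = e^1.3345 ≈ 3.798096423, so 2,500 × 3.798096423 ≈ 9,495.2411.
Difference ≈ 1,526.2598 in favor of A.

Account A, by $1,526.26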